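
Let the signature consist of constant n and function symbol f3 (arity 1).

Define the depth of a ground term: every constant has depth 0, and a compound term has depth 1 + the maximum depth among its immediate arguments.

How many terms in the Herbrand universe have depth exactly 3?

Let N_k count ground terms of depth at most k. Each non-constant term of depth ≤ k is some function symbol applied to depth-≤(k−1) arguments, giving N_k = 1 + N_{k-1}.
N_0 = 1
N_1 = 1 + 1 = 2
N_2 = 1 + 2 = 3
N_3 = 1 + 3 = 4
Terms of depth exactly 3: N_3 − N_2 = 4 − 3 = 1.

1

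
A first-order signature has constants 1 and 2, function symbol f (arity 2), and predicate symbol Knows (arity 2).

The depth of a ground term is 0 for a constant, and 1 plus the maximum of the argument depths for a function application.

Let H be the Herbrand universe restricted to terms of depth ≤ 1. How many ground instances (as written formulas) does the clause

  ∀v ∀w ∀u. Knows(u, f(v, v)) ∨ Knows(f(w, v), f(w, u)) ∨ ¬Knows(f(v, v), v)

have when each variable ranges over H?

Ground terms of depth ≤ 1:
  Let N_k count ground terms of depth at most k. Each non-constant term of depth ≤ k is some function symbol applied to depth-≤(k−1) arguments, giving N_k = 2 + N_{k-1}^2.
  N_0 = 2
  N_1 = 2 + 2^2 = 6
So there are 6 ground terms available for substitution.
There are 3 variables to instantiate (v, w, u), each occurring in at least one literal, so different choices give different ground instances.
Number of ground instances = 6^3 = 216.

216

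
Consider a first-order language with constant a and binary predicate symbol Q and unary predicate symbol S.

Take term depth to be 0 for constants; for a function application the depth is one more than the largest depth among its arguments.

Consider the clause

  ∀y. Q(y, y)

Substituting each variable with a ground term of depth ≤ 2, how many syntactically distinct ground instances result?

Ground terms of depth ≤ 2:
  With no function symbols every ground term is a constant, so there is exactly 1 ground term at every depth bound.
  N_0 = 1
  N_1 = 1
  N_2 = 1
  Explicitly: a.
So there is exactly 1 ground term available for substitution.
The variable y ranges independently over the available ground terms, and distinct assignments produce distinct instances.
Number of ground instances = 1.

1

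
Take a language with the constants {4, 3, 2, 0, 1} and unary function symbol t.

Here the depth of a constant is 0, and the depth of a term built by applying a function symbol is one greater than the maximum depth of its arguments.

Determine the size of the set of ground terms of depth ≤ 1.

Let N_k = |{terms of depth ≤ k}|. Then N_0 = 5 and N_k = 5 + N_{k-1} for k ≥ 1 (one summand per function symbol, arity giving the exponent).
N_0 = 5
N_1 = 5 + 5 = 10

10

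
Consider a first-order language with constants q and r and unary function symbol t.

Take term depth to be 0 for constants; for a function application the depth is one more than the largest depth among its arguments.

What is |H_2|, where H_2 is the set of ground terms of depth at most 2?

6

Count level by level. With function symbols t/1, the terms of depth ≤ k are the 2 constants together with each function applied to depth-≤(k−1) tuples, so N_k = 2 + N_{k-1}.
N_0 = 2
N_1 = 2 + 2 = 4
N_2 = 2 + 4 = 6
Explicitly: q, r, t(q), t(r), t(t(q)), t(t(r)).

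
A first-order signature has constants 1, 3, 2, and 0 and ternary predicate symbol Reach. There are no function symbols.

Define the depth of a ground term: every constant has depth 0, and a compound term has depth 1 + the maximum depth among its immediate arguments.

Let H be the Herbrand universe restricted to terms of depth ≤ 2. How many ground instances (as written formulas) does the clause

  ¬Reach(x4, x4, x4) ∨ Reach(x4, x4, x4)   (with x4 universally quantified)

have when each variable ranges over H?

Ground terms of depth ≤ 2:
  With no function symbols every ground term is a constant, so there are exactly 4 ground terms at every depth bound.
  N_0 = 4
  N_1 = 4
  N_2 = 4
  Explicitly: 1, 3, 2, 0.
So there are 4 ground terms available for substitution.
The clause has 1 distinct variable (x4), which appears in the body. In the free term algebra distinct substitutions yield syntactically distinct ground instances.
Number of ground instances = 4.

4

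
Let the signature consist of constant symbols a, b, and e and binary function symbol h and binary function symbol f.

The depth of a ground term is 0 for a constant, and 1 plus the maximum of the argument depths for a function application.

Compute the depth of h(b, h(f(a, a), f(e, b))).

3

depth(f(a, a)) = 1 + max(0, 0) = 1
depth(f(e, b)) = 1 + max(0, 0) = 1
depth(h(f(a, a), f(e, b))) = 1 + max(1, 1) = 2
depth(h(b, h(f(a, a), f(e, b)))) = 1 + max(0, 2) = 3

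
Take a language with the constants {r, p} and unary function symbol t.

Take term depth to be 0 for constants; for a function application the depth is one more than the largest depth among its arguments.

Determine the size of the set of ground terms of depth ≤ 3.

8

If N_k denotes the number of depth-≤k ground terms, the 2 constants give N_0 = 2, and each function symbol of arity r contributes N_{k-1}^r new terms at level k: N_k = 2 + N_{k-1}.
N_0 = 2
N_1 = 2 + 2 = 4
N_2 = 2 + 4 = 6
N_3 = 2 + 6 = 8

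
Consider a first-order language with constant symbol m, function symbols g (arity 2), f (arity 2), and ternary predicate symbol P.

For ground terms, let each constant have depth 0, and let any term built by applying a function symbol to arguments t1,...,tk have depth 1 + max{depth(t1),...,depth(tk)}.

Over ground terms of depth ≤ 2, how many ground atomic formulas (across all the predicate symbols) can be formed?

First count ground terms of depth ≤ 2.
Write N_k for the number of ground terms of depth ≤ k. A term of depth ≤ k is either a constant or a function symbol applied to arguments of depth ≤ k−1, so N_k = 1 + N_{k-1}^2 + N_{k-1}^2.
N_0 = 1
N_1 = 1 + 1^2 + 1^2 = 3
N_2 = 1 + 3^2 + 3^2 = 19
So |H| = 19.
For each predicate symbol, the number of ground atoms is |H| raised to its arity; summing:
  P: 19^3 = 6859
Total ground atoms: 6859.

6859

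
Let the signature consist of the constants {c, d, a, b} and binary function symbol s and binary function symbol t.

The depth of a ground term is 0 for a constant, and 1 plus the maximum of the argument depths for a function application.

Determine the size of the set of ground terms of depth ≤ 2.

Let N_k = |{terms of depth ≤ k}|. Then N_0 = 4 and N_k = 4 + N_{k-1}^2 + N_{k-1}^2 for k ≥ 1 (one summand per function symbol, arity giving the exponent).
N_0 = 4
N_1 = 4 + 4^2 + 4^2 = 36
N_2 = 4 + 36^2 + 36^2 = 2596

2596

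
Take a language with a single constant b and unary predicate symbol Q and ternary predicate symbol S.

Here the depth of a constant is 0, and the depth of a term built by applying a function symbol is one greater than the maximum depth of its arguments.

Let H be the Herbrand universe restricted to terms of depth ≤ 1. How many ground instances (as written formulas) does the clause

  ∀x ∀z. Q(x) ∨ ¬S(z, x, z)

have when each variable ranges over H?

1

Ground terms of depth ≤ 1:
  With no function symbols every ground term is a constant, so there is exactly 1 ground term at every depth bound.
  N_0 = 1
  N_1 = 1
  Explicitly: b.
So there is exactly 1 ground term available for substitution.
The clause has 2 distinct variables (x, z), each appearing in the body. In the free term algebra distinct substitutions yield syntactically distinct ground instances.
Number of ground instances = 1^2 = 1.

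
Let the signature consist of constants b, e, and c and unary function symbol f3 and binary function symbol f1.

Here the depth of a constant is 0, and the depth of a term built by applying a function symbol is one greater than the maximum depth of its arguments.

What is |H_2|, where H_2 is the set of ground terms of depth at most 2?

Let N_k count ground terms of depth at most k. Each non-constant term of depth ≤ k is some function symbol applied to depth-≤(k−1) arguments, giving N_k = 3 + N_{k-1} + N_{k-1}^2.
N_0 = 3
N_1 = 3 + 3 + 3^2 = 15
N_2 = 3 + 15 + 15^2 = 243

243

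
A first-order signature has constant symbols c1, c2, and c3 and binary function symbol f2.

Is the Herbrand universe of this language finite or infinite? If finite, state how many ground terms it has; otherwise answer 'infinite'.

infinite

The signature has at least one function symbol (f2, arity 2) and at least one constant (c1).
Iterating f2 gives infinitely many distinct ground terms: c1, f2(c1, c1), f2(f2(c1, c1), f2(c1, c1)), ...
So the Herbrand universe is infinite.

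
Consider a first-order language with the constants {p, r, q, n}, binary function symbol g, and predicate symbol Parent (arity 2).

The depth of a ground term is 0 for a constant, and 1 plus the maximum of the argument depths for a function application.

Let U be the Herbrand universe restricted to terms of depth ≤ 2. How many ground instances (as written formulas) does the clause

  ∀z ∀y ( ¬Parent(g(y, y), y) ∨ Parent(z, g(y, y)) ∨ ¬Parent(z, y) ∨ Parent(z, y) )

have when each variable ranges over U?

163216

Ground terms of depth ≤ 2:
  If N_k denotes the number of depth-≤k ground terms, the 4 constants give N_0 = 4, and each function symbol of arity r contributes N_{k-1}^r new terms at level k: N_k = 4 + N_{k-1}^2.
  N_0 = 4
  N_1 = 4 + 4^2 = 20
  N_2 = 4 + 20^2 = 404
So there are 404 ground terms available for substitution.
There are 2 variables to instantiate (z, y), each occurring in at least one literal, so different choices give different ground instances.
Number of ground instances = 404^2 = 163216.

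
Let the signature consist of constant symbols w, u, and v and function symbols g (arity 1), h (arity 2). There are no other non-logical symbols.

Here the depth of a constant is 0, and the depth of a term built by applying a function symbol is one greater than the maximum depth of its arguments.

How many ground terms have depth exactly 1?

Write N_k for the number of ground terms of depth ≤ k. A term of depth ≤ k is either a constant or a function symbol applied to arguments of depth ≤ k−1, so N_k = 3 + N_{k-1} + N_{k-1}^2.
N_0 = 3
N_1 = 3 + 3 + 3^2 = 15
Terms of depth exactly 1: N_1 − N_0 = 15 − 3 = 12.

12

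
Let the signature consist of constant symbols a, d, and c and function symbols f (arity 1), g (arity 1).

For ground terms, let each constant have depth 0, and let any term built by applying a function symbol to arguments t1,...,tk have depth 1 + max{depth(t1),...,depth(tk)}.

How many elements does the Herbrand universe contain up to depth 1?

9

Write N_k for the number of ground terms of depth ≤ k. A term of depth ≤ k is either a constant or a function symbol applied to arguments of depth ≤ k−1, so N_k = 3 + N_{k-1} + N_{k-1}.
N_0 = 3
N_1 = 3 + 3 + 3 = 9
Explicitly: a, d, c, f(a), f(d), f(c), g(a), g(d), g(c).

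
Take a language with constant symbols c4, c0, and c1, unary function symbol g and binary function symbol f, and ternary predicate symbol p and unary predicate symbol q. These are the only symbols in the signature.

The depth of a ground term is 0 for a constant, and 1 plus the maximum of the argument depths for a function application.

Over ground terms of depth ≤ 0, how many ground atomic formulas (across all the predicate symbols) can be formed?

30

First count ground terms of depth ≤ 0.
If N_k denotes the number of depth-≤k ground terms, the 3 constants give N_0 = 3, and each function symbol of arity r contributes N_{k-1}^r new terms at level k: N_k = 3 + N_{k-1} + N_{k-1}^2.
N_0 = 3
Explicitly: c4, c0, c1.
So |H| = 3.
A ground atom is a predicate applied to a tuple of terms from H, so the count is the sum over predicates of |H|^arity:
  p: 3^3 = 27;  q: 3
Total ground atoms: 27 + 3 = 30.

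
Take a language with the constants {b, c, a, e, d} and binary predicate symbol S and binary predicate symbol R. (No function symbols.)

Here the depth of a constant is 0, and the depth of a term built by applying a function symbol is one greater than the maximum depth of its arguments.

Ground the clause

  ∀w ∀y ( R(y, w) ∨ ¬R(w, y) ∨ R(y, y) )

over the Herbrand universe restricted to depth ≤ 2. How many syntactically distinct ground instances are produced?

Ground terms of depth ≤ 2:
  With no function symbols every ground term is a constant, so there are exactly 5 ground terms at every depth bound.
  N_0 = 5
  N_1 = 5
  N_2 = 5
  Explicitly: b, c, a, e, d.
So there are 5 ground terms available for substitution.
There are 2 variables to instantiate (w, y), each occurring in at least one literal, so different choices give different ground instances.
Number of ground instances = 5^2 = 25.

25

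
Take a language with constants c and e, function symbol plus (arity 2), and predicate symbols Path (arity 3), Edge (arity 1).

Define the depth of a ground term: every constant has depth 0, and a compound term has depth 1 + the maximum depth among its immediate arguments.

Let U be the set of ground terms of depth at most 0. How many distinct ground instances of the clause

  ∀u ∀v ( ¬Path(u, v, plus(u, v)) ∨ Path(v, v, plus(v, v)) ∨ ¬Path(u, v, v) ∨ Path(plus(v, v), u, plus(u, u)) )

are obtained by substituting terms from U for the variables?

4

Ground terms of depth ≤ 0:
  Count level by level. With function symbols plus/2, the terms of depth ≤ k are the 2 constants together with each function applied to depth-≤(k−1) tuples, so N_k = 2 + N_{k-1}^2.
  N_0 = 2
So there are 2 ground terms available for substitution.
The body mentions every one of the 2 quantified variables; since ground terms form a free algebra, no two substitutions collapse to the same formula.
Number of ground instances = 2^2 = 4.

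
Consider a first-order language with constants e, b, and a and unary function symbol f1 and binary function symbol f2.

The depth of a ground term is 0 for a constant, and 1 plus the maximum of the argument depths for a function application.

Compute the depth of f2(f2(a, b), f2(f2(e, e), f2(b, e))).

3

depth(f2(a, b)) = 1 + max(0, 0) = 1
depth(f2(e, e)) = 1 + max(0, 0) = 1
depth(f2(b, e)) = 1 + max(0, 0) = 1
depth(f2(f2(e, e), f2(b, e))) = 1 + max(1, 1) = 2
depth(f2(f2(a, b), f2(f2(e, e), f2(b, e)))) = 1 + max(1, 2) = 3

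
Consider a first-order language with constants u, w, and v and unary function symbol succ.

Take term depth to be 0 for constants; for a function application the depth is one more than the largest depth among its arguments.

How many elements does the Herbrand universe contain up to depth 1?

6

Count level by level. With function symbols succ/1, the terms of depth ≤ k are the 3 constants together with each function applied to depth-≤(k−1) tuples, so N_k = 3 + N_{k-1}.
N_0 = 3
N_1 = 3 + 3 = 6
Explicitly: u, w, v, succ(u), succ(w), succ(v).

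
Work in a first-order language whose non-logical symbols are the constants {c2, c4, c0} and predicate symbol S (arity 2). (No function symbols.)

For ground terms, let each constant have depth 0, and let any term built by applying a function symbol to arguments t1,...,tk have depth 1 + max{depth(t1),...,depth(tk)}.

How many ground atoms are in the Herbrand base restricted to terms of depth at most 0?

First count ground terms of depth ≤ 0.
With no function symbols every ground term is a constant, so there are exactly 3 ground terms at every depth bound.
N_0 = 3
Explicitly: c2, c4, c0.
So |H| = 3.
Each predicate of arity r yields |H|^r ground atoms (one per choice of an r-tuple from H):
  S: 3^2 = 9
Total ground atoms: 9.

9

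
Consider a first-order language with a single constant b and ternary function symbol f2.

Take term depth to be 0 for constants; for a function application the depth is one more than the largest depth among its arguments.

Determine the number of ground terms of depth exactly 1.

1

If N_k denotes the number of depth-≤k ground terms, the 1 constant gives N_0 = 1, and each function symbol of arity r contributes N_{k-1}^r new terms at level k: N_k = 1 + N_{k-1}^3.
N_0 = 1
N_1 = 1 + 1^3 = 2
Terms of depth exactly 1: N_1 − N_0 = 2 − 1 = 1.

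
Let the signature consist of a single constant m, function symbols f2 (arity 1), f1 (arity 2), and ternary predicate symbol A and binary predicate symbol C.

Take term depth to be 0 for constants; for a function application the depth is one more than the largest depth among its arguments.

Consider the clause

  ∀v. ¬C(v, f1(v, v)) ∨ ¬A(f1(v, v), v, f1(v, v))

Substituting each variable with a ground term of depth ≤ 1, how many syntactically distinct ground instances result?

Ground terms of depth ≤ 1:
  Let N_k count ground terms of depth at most k. Each non-constant term of depth ≤ k is some function symbol applied to depth-≤(k−1) arguments, giving N_k = 1 + N_{k-1} + N_{k-1}^2.
  N_0 = 1
  N_1 = 1 + 1 + 1^2 = 3
  Explicitly: m, f2(m), f1(m, m).
So there are 3 ground terms available for substitution.
There is 1 variable to instantiate (v),  occurring in at least one literal, so different choices give different ground instances.
Number of ground instances = 3.

3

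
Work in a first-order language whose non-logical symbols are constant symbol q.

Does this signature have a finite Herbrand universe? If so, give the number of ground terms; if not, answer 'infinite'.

There are no function symbols, so the only ground term is the single constant.
The Herbrand universe is {q}, finite with 1 element.

1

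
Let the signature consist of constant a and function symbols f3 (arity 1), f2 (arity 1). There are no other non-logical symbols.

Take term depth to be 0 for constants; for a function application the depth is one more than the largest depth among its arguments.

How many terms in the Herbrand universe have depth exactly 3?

8

If N_k denotes the number of depth-≤k ground terms, the 1 constant gives N_0 = 1, and each function symbol of arity r contributes N_{k-1}^r new terms at level k: N_k = 1 + N_{k-1} + N_{k-1}.
N_0 = 1
N_1 = 1 + 1 + 1 = 3
N_2 = 1 + 3 + 3 = 7
N_3 = 1 + 7 + 7 = 15
Terms of depth exactly 3: N_3 − N_2 = 15 − 7 = 8.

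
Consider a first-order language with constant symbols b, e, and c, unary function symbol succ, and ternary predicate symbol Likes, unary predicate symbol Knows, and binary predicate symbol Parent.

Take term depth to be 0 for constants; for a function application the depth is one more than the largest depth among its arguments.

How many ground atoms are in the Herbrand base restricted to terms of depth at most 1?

258

First count ground terms of depth ≤ 1.
If N_k denotes the number of depth-≤k ground terms, the 3 constants give N_0 = 3, and each function symbol of arity r contributes N_{k-1}^r new terms at level k: N_k = 3 + N_{k-1}.
N_0 = 3
N_1 = 3 + 3 = 6
So |H| = 6.
Ground atoms are formed by filling each argument slot of a predicate with a term from H, so an r-ary predicate gives |H|^r atoms:
  Likes: 6^3 = 216;  Knows: 6;  Parent: 6^2 = 36
Total ground atoms: 216 + 6 + 36 = 258.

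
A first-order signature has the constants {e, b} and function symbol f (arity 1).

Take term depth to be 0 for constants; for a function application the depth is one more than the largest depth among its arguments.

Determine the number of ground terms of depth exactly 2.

Count level by level. With function symbols f/1, the terms of depth ≤ k are the 2 constants together with each function applied to depth-≤(k−1) tuples, so N_k = 2 + N_{k-1}.
N_0 = 2
N_1 = 2 + 2 = 4
N_2 = 2 + 4 = 6
Terms of depth exactly 2: N_2 − N_1 = 6 − 4 = 2.

2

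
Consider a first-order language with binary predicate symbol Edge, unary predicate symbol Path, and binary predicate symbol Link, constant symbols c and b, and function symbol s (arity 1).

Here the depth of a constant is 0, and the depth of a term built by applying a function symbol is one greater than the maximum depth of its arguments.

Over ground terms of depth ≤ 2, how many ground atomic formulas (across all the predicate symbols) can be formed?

First count ground terms of depth ≤ 2.
Count level by level. With function symbols s/1, the terms of depth ≤ k are the 2 constants together with each function applied to depth-≤(k−1) tuples, so N_k = 2 + N_{k-1}.
N_0 = 2
N_1 = 2 + 2 = 4
N_2 = 2 + 4 = 6
So |H| = 6.
A ground atom is a predicate applied to a tuple of terms from H, so the count is the sum over predicates of |H|^arity:
  Edge: 6^2 = 36;  Path: 6;  Link: 6^2 = 36
Total ground atoms: 36 + 6 + 36 = 78.

78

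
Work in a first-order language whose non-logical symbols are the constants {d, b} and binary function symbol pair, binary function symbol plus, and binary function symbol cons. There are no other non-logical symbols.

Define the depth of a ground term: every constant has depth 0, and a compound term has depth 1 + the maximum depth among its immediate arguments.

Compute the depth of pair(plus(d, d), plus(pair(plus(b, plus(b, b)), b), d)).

5

depth(plus(d, d)) = 1 + max(0, 0) = 1
depth(plus(b, b)) = 1 + max(0, 0) = 1
depth(plus(b, plus(b, b))) = 1 + max(0, 1) = 2
depth(pair(plus(b, plus(b, b)), b)) = 1 + max(2, 0) = 3
depth(plus(pair(plus(b, plus(b, b)), b), d)) = 1 + max(3, 0) = 4
depth(pair(plus(d, d), plus(pair(plus(b, plus(b, b)), b), d))) = 1 + max(1, 4) = 5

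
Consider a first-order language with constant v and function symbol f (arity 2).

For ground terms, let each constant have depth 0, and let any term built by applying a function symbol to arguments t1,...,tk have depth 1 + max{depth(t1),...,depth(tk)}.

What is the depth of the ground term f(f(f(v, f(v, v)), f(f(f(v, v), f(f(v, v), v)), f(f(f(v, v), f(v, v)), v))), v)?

6

depth(f(v, v)) = 1 + max(0, 0) = 1
depth(f(v, f(v, v))) = 1 + max(0, 1) = 2
depth(f(f(v, v), v)) = 1 + max(1, 0) = 2
depth(f(f(v, v), f(f(v, v), v))) = 1 + max(1, 2) = 3
depth(f(f(v, v), f(v, v))) = 1 + max(1, 1) = 2
depth(f(f(f(v, v), f(v, v)), v)) = 1 + max(2, 0) = 3
depth(f(f(f(v, v), f(f(v, v), v)), f(f(f(v, v), f(v, v)), v))) = 1 + max(3, 3) = 4
depth(f(f(v, f(v, v)), f(f(f(v, v), f(f(v, v), v)), f(f(f(v, v), f(v, v)), v)))) = 1 + max(2, 4) = 5
depth(f(f(f(v, f(v, v)), f(f(f(v, v), f(f(v, v), v)), f(f(f(v, v), f(v, v)), v))), v)) = 1 + max(5, 0) = 6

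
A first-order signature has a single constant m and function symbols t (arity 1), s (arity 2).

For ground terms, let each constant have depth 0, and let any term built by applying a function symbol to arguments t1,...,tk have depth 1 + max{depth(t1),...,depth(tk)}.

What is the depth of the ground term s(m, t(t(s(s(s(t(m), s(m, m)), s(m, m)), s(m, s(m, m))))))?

depth(t(m)) = 1 + depth(m) = 1 + 0 = 1
depth(s(m, m)) = 1 + max(0, 0) = 1
depth(s(t(m), s(m, m))) = 1 + max(1, 1) = 2
depth(s(s(t(m), s(m, m)), s(m, m))) = 1 + max(2, 1) = 3
depth(s(m, s(m, m))) = 1 + max(0, 1) = 2
depth(s(s(s(t(m), s(m, m)), s(m, m)), s(m, s(m, m)))) = 1 + max(3, 2) = 4
depth(t(s(s(s(t(m), s(m, m)), s(m, m)), s(m, s(m, m))))) = 1 + depth(s(s(s(t(m), s(m, m)), s(m, m)), s(m, s(m, m)))) = 1 + 4 = 5
depth(t(t(s(s(s(t(m), s(m, m)), s(m, m)), s(m, s(m, m)))))) = 1 + depth(t(s(s(s(t(m), s(m, m)), s(m, m)), s(m, s(m, m))))) = 1 + 5 = 6
depth(s(m, t(t(s(s(s(t(m), s(m, m)), s(m, m)), s(m, s(m, m))))))) = 1 + max(0, 6) = 7

7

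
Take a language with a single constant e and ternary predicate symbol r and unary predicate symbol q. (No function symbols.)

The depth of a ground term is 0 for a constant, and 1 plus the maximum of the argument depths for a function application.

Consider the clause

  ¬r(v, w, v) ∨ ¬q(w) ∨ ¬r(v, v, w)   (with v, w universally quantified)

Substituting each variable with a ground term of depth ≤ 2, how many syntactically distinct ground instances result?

Ground terms of depth ≤ 2:
  With no function symbols every ground term is a constant, so there is exactly 1 ground term at every depth bound.
  N_0 = 1
  N_1 = 1
  N_2 = 1
So there is exactly 1 ground term available for substitution.
The clause has 2 distinct variables (v, w), each appearing in the body. In the free term algebra distinct substitutions yield syntactically distinct ground instances.
Number of ground instances = 1^2 = 1.

1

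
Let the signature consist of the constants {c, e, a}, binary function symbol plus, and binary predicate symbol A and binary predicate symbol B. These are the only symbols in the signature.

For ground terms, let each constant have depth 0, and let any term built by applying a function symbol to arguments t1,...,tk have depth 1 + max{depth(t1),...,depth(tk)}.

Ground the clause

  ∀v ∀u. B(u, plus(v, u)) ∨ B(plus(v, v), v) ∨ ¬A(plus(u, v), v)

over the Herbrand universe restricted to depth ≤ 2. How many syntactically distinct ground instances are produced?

21609

Ground terms of depth ≤ 2:
  Let N_k count ground terms of depth at most k. Each non-constant term of depth ≤ k is some function symbol applied to depth-≤(k−1) arguments, giving N_k = 3 + N_{k-1}^2.
  N_0 = 3
  N_1 = 3 + 3^2 = 12
  N_2 = 3 + 12^2 = 147
So there are 147 ground terms available for substitution.
The body mentions every one of the 2 quantified variables; since ground terms form a free algebra, no two substitutions collapse to the same formula.
Number of ground instances = 147^2 = 21609.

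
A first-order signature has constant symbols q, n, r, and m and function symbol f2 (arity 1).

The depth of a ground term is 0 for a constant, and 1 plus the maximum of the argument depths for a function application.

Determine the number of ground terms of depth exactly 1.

4

If N_k denotes the number of depth-≤k ground terms, the 4 constants give N_0 = 4, and each function symbol of arity r contributes N_{k-1}^r new terms at level k: N_k = 4 + N_{k-1}.
N_0 = 4
N_1 = 4 + 4 = 8
Terms of depth exactly 1: N_1 − N_0 = 8 − 4 = 4.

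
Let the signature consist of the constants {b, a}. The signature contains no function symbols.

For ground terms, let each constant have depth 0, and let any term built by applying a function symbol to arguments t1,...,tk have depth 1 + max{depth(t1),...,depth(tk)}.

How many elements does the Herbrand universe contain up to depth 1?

2

With no function symbols every ground term is a constant, so there are exactly 2 ground terms at every depth bound.
N_0 = 2
N_1 = 2
Explicitly: b, a.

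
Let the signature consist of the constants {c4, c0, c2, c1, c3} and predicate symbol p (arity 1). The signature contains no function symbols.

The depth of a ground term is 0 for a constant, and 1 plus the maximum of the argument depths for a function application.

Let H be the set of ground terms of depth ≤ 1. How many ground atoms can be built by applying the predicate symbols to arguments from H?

First count ground terms of depth ≤ 1.
With no function symbols every ground term is a constant, so there are exactly 5 ground terms at every depth bound.
N_0 = 5
N_1 = 5
Explicitly: c4, c0, c2, c1, c3.
So |H| = 5.
Ground atoms are formed by filling each argument slot of a predicate with a term from H, so an r-ary predicate gives |H|^r atoms:
  p: 5
Total ground atoms: 5.

5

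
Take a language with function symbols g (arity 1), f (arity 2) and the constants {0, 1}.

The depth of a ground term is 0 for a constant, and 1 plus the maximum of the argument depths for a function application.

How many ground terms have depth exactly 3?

Let N_k count ground terms of depth at most k. Each non-constant term of depth ≤ k is some function symbol applied to depth-≤(k−1) arguments, giving N_k = 2 + N_{k-1} + N_{k-1}^2.
N_0 = 2
N_1 = 2 + 2 + 2^2 = 8
N_2 = 2 + 8 + 8^2 = 74
N_3 = 2 + 74 + 74^2 = 5552
Terms of depth exactly 3: N_3 − N_2 = 5552 − 74 = 5478.

5478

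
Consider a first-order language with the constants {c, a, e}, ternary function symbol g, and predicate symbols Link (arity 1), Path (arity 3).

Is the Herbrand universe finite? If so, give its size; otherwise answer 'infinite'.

The signature has at least one function symbol (g, arity 3) and at least one constant (c).
Iterating g gives infinitely many distinct ground terms: c, g(c, c, c), g(g(c, c, c), g(c, c, c), g(c, c, c)), ...
So the Herbrand universe is infinite.

infinite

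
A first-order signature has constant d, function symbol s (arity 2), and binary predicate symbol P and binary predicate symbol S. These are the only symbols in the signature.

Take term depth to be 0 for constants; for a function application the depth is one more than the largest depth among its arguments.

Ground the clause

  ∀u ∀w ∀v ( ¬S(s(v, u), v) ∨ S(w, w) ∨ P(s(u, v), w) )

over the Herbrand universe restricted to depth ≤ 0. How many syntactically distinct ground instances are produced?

1

Ground terms of depth ≤ 0:
  Write N_k for the number of ground terms of depth ≤ k. A term of depth ≤ k is either a constant or a function symbol applied to arguments of depth ≤ k−1, so N_k = 1 + N_{k-1}^2.
  N_0 = 1
  Explicitly: d.
So there is exactly 1 ground term available for substitution.
Each of u, w, v ranges independently over the available ground terms, and distinct assignments produce distinct instances.
Number of ground instances = 1^3 = 1.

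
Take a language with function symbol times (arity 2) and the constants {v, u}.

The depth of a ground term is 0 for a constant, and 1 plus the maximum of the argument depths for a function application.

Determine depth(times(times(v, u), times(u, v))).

depth(times(v, u)) = 1 + max(0, 0) = 1
depth(times(u, v)) = 1 + max(0, 0) = 1
depth(times(times(v, u), times(u, v))) = 1 + max(1, 1) = 2

2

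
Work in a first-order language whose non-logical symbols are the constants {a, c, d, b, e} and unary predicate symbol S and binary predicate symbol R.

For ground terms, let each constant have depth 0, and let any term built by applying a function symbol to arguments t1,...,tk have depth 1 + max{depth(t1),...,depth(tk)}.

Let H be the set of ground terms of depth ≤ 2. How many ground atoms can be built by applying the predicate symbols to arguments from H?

30

First count ground terms of depth ≤ 2.
With no function symbols every ground term is a constant, so there are exactly 5 ground terms at every depth bound.
N_0 = 5
N_1 = 5
N_2 = 5
So |H| = 5.
Each predicate of arity r yields |H|^r ground atoms (one per choice of an r-tuple from H):
  S: 5;  R: 5^2 = 25
Total ground atoms: 5 + 25 = 30.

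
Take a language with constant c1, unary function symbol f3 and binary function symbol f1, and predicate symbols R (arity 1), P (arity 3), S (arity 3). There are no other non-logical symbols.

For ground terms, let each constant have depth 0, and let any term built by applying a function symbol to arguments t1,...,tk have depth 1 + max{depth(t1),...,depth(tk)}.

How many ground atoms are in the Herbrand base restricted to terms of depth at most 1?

57

First count ground terms of depth ≤ 1.
If N_k denotes the number of depth-≤k ground terms, the 1 constant gives N_0 = 1, and each function symbol of arity r contributes N_{k-1}^r new terms at level k: N_k = 1 + N_{k-1} + N_{k-1}^2.
N_0 = 1
N_1 = 1 + 1 + 1^2 = 3
So |H| = 3.
Ground atoms are formed by filling each argument slot of a predicate with a term from H, so an r-ary predicate gives |H|^r atoms:
  R: 3;  P: 3^3 = 27;  S: 3^3 = 27
Total ground atoms: 3 + 27 + 27 = 57.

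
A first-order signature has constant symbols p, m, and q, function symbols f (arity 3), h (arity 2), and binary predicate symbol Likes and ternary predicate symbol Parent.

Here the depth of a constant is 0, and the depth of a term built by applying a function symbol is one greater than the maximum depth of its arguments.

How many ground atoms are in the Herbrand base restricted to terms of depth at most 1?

60840

First count ground terms of depth ≤ 1.
Write N_k for the number of ground terms of depth ≤ k. A term of depth ≤ k is either a constant or a function symbol applied to arguments of depth ≤ k−1, so N_k = 3 + N_{k-1}^3 + N_{k-1}^2.
N_0 = 3
N_1 = 3 + 3^3 + 3^2 = 39
So |H| = 39.
Ground atoms are formed by filling each argument slot of a predicate with a term from H, so an r-ary predicate gives |H|^r atoms:
  Likes: 39^2 = 1521;  Parent: 39^3 = 59319
Total ground atoms: 1521 + 59319 = 60840.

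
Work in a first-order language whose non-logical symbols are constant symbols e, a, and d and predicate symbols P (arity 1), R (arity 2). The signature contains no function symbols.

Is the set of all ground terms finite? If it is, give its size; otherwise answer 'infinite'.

3

There are no function symbols, so every ground term is one of the 3 constants.
The Herbrand universe is {e, a, d}, which is finite with 3 elements.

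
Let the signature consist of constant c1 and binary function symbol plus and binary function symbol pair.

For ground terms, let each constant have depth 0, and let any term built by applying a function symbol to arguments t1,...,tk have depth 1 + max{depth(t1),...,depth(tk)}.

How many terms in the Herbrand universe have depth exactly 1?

2

Let N_k = |{terms of depth ≤ k}|. Then N_0 = 1 and N_k = 1 + N_{k-1}^2 + N_{k-1}^2 for k ≥ 1 (one summand per function symbol, arity giving the exponent).
N_0 = 1
N_1 = 1 + 1^2 + 1^2 = 3
Terms of depth exactly 1: N_1 − N_0 = 3 − 1 = 2.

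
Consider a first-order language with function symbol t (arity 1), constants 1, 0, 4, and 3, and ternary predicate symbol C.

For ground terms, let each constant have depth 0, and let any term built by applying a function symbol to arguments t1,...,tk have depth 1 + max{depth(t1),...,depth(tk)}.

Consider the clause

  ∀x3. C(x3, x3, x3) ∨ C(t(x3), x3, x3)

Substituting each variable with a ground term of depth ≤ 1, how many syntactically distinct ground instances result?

Ground terms of depth ≤ 1:
  Count level by level. With function symbols t/1, the terms of depth ≤ k are the 4 constants together with each function applied to depth-≤(k−1) tuples, so N_k = 4 + N_{k-1}.
  N_0 = 4
  N_1 = 4 + 4 = 8
  Explicitly: 1, 0, 4, 3, t(1), t(0), t(4), t(3).
So there are 8 ground terms available for substitution.
The variable x3 ranges independently over the available ground terms, and distinct assignments produce distinct instances.
Number of ground instances = 8.

8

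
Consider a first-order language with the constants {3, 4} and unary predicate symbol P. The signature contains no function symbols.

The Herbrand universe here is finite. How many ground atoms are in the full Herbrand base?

2

With no function symbols, the Herbrand universe is just the 2 constants.
Ground atoms per predicate: P: 2.
Herbrand base size = 2 = 2.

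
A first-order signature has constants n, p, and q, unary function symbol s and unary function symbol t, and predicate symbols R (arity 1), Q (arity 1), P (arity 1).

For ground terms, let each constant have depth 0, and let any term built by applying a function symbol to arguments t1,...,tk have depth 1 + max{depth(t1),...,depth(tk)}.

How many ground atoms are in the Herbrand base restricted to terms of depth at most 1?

27

First count ground terms of depth ≤ 1.
If N_k denotes the number of depth-≤k ground terms, the 3 constants give N_0 = 3, and each function symbol of arity r contributes N_{k-1}^r new terms at level k: N_k = 3 + N_{k-1} + N_{k-1}.
N_0 = 3
N_1 = 3 + 3 + 3 = 9
Explicitly: n, p, q, s(n), s(p), s(q), t(n), t(p), t(q).
So |H| = 9.
Each predicate of arity r yields |H|^r ground atoms (one per choice of an r-tuple from H):
  R: 9;  Q: 9;  P: 9
Total ground atoms: 9 + 9 + 9 = 27.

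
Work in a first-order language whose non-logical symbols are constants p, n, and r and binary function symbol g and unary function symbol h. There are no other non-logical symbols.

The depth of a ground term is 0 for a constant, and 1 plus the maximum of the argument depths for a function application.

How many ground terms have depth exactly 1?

12

Write N_k for the number of ground terms of depth ≤ k. A term of depth ≤ k is either a constant or a function symbol applied to arguments of depth ≤ k−1, so N_k = 3 + N_{k-1}^2 + N_{k-1}.
N_0 = 3
N_1 = 3 + 3^2 + 3 = 15
Terms of depth exactly 1: N_1 − N_0 = 15 − 3 = 12.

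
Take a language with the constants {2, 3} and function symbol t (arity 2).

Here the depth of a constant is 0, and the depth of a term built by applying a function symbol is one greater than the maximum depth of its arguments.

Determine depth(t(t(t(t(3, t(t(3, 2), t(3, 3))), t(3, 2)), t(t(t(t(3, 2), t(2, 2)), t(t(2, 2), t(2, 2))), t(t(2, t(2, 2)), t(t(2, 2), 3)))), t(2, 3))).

6

depth(t(3, 2)) = 1 + max(0, 0) = 1
depth(t(3, 3)) = 1 + max(0, 0) = 1
depth(t(t(3, 2), t(3, 3))) = 1 + max(1, 1) = 2
depth(t(3, t(t(3, 2), t(3, 3)))) = 1 + max(0, 2) = 3
depth(t(t(3, t(t(3, 2), t(3, 3))), t(3, 2))) = 1 + max(3, 1) = 4
depth(t(2, 2)) = 1 + max(0, 0) = 1
depth(t(t(3, 2), t(2, 2))) = 1 + max(1, 1) = 2
depth(t(t(2, 2), t(2, 2))) = 1 + max(1, 1) = 2
depth(t(t(t(3, 2), t(2, 2)), t(t(2, 2), t(2, 2)))) = 1 + max(2, 2) = 3
depth(t(2, t(2, 2))) = 1 + max(0, 1) = 2
depth(t(t(2, 2), 3)) = 1 + max(1, 0) = 2
depth(t(t(2, t(2, 2)), t(t(2, 2), 3))) = 1 + max(2, 2) = 3
depth(t(t(t(t(3, 2), t(2, 2)), t(t(2, 2), t(2, 2))), t(t(2, t(2, 2)), t(t(2, 2), 3)))) = 1 + max(3, 3) = 4
depth(t(t(t(3, t(t(3, 2), t(3, 3))), t(3, 2)), t(t(t(t(3, 2), t(2, 2)), t(t(2, 2), t(2, 2))), t(t(2, t(2, 2)), t(t(2, 2), 3))))) = 1 + max(4, 4) = 5
depth(t(2, 3)) = 1 + max(0, 0) = 1
depth(t(t(t(t(3, t(t(3, 2), t(3, 3))), t(3, 2)), t(t(t(t(3, 2), t(2, 2)), t(t(2, 2), t(2, 2))), t(t(2, t(2, 2)), t(t(2, 2), 3)))), t(2, 3))) = 1 + max(5, 1) = 6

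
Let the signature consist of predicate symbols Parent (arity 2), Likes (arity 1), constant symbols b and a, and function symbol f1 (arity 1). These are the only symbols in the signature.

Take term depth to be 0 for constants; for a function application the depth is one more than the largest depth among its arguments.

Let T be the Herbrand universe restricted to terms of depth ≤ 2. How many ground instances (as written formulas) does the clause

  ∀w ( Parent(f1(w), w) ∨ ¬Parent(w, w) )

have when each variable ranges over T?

Ground terms of depth ≤ 2:
  Write N_k for the number of ground terms of depth ≤ k. A term of depth ≤ k is either a constant or a function symbol applied to arguments of depth ≤ k−1, so N_k = 2 + N_{k-1}.
  N_0 = 2
  N_1 = 2 + 2 = 4
  N_2 = 2 + 4 = 6
So there are 6 ground terms available for substitution.
There is 1 variable to instantiate (w),  occurring in at least one literal, so different choices give different ground instances.
Number of ground instances = 6.

6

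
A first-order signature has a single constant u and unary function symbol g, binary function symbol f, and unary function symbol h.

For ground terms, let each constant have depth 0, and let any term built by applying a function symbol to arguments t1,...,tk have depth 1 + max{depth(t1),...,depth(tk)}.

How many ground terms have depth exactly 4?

457653

If N_k denotes the number of depth-≤k ground terms, the 1 constant gives N_0 = 1, and each function symbol of arity r contributes N_{k-1}^r new terms at level k: N_k = 1 + N_{k-1} + N_{k-1}^2 + N_{k-1}.
N_0 = 1
N_1 = 1 + 1 + 1^2 + 1 = 4
N_2 = 1 + 4 + 4^2 + 4 = 25
N_3 = 1 + 25 + 25^2 + 25 = 676
N_4 = 1 + 676 + 676^2 + 676 = 458329
Terms of depth exactly 4: N_4 − N_3 = 458329 − 676 = 457653.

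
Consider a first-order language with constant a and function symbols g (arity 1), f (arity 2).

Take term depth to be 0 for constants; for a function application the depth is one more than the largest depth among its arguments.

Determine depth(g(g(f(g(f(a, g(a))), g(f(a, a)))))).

6

depth(g(a)) = 1 + depth(a) = 1 + 0 = 1
depth(f(a, g(a))) = 1 + max(0, 1) = 2
depth(g(f(a, g(a)))) = 1 + depth(f(a, g(a))) = 1 + 2 = 3
depth(f(a, a)) = 1 + max(0, 0) = 1
depth(g(f(a, a))) = 1 + depth(f(a, a)) = 1 + 1 = 2
depth(f(g(f(a, g(a))), g(f(a, a)))) = 1 + max(3, 2) = 4
depth(g(f(g(f(a, g(a))), g(f(a, a))))) = 1 + depth(f(g(f(a, g(a))), g(f(a, a)))) = 1 + 4 = 5
depth(g(g(f(g(f(a, g(a))), g(f(a, a)))))) = 1 + depth(g(f(g(f(a, g(a))), g(f(a, a))))) = 1 + 5 = 6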